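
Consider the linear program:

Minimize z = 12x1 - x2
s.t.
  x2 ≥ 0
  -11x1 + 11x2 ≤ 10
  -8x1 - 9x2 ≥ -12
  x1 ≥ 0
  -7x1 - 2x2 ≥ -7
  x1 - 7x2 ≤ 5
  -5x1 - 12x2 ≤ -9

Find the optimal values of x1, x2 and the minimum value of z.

x1 = 0, x2 = 10/11, minimum z = -10/11

Extreme points and z = 12x1 - x2:
  (42/187, 212/187) → z = 292/187
  (0, 10/11) → z = -10/11
  (39/47, 28/47) → z = 440/47
  (0, 3/4) → z = -3/4
  (33/37, 14/37) → z = 382/37

At the optimal vertex, -11x1 + 11x2 = 10 and x1 = 0.
Solving simultaneously gives x1 = 0, x2 = 10/11.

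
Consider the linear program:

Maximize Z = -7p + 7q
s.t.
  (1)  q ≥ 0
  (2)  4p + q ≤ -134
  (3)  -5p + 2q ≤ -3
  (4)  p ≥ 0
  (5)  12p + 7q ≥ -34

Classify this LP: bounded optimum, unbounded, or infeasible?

infeasible

The boundaries q = 0 and -5p + 2q = -3 meet at (3/5, 0), but that point violates 4p + q ≤ -134. Every candidate vertex is excluded by some other constraint, so the feasible region is empty.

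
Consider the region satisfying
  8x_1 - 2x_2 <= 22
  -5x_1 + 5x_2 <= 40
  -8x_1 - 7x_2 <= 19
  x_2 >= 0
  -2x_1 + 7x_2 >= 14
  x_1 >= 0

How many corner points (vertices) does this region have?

Intersecting each pair of boundary lines and keeping only the points that satisfy every inequality leaves:
  (19/3, 43/3)
  (7/2, 3)
  (0, 8)
  (0, 2)

4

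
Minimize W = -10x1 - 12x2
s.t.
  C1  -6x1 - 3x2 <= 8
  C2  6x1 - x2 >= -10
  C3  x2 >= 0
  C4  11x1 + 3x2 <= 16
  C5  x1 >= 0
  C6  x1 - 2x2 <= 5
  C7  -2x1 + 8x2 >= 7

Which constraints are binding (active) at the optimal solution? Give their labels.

Extreme points and W = -10x1 - 12x2:
  (0, 16/3) → W = -64
  (107/94, 109/94) → W = -1189/47
  (0, 7/8) → W = -21/2

The minimum is at (0, 16/3). Substituting into each constraint, equality holds for C4 and C5; the remaining constraints have slack.

C4 and C5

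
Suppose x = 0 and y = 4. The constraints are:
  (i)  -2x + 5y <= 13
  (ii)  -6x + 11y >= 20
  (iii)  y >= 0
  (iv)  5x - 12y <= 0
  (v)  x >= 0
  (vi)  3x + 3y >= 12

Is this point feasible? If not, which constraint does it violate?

not feasible — violates (i)

Constraint (i): -2x + 5y = 20, which is not ≤ 13. All other constraints are satisfied.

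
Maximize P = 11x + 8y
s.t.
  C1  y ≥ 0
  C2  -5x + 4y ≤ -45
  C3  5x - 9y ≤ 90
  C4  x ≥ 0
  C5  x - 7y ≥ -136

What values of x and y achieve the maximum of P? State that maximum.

Vertices and P = 11x + 8y:
  (9, 0) → P = 99
  (18, 0) → P = 198
  (859/31, 725/31) → P = 15249/31
  (927/13, 385/13) → P = 13277/13

x = 927/13, y = 385/13, maximum P = 13277/13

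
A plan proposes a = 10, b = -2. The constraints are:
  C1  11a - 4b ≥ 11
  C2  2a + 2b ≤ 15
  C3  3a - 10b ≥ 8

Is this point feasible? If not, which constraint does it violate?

Constraint C2: 2a + 2b = 16, which is not ≤ 15. All other constraints are satisfied.

not feasible — violates C2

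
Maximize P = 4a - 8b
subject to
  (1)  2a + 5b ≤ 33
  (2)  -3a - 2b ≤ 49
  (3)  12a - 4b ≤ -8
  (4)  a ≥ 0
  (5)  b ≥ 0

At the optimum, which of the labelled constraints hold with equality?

Corner points and P = 4a - 8b:
  (23/17, 103/17) → P = -732/17
  (0, 33/5) → P = -264/5
  (0, 2) → P = -16

The maximum is at (0, 2). Substituting into each constraint, equality holds for (3) and (4); the remaining constraints have slack.

(3) and (4)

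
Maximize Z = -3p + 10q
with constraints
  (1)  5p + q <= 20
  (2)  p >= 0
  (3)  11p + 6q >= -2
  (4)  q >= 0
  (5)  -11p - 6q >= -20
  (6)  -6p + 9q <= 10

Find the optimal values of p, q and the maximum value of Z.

p = 8/9, q = 46/27, maximum Z = 388/27

Vertices and Z = -3p + 10q:
  (0, 0) → Z = 0
  (0, 10/9) → Z = 100/9
  (20/11, 0) → Z = -60/11
  (8/9, 46/27) → Z = 388/27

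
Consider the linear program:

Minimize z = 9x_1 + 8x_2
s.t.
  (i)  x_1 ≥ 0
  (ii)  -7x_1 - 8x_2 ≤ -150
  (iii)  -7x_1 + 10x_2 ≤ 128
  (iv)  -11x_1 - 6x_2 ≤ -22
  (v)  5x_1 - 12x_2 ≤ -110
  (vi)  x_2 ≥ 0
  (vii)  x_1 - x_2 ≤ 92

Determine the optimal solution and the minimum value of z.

Feasible corners and z = 9x_1 + 8x_2:
  (34/9, 139/9) → z = 1418/9
  (230/31, 380/31) → z = 5110/31
  (1048/3, 772/3) → z = 15608/3
  (1214/7, 570/7) → z = 15486/7

The binding constraints are -7x_1 - 8x_2 = -150 and -7x_1 + 10x_2 = 128.
Solving simultaneously gives x_1 = 34/9, x_2 = 139/9.

x_1 = 34/9, x_2 = 139/9, minimum z = 1418/9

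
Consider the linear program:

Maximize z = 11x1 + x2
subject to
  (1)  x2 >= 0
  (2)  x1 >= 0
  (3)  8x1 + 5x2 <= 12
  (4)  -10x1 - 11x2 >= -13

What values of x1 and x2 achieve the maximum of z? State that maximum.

x1 = 13/10, x2 = 0, maximum z = 143/10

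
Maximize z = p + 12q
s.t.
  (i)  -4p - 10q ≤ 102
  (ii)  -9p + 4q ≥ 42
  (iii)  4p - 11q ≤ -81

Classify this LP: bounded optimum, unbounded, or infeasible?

unbounded

From the feasible point (-23, -1), moving in the direction (4, 9) keeps every constraint satisfied while z increases without bound.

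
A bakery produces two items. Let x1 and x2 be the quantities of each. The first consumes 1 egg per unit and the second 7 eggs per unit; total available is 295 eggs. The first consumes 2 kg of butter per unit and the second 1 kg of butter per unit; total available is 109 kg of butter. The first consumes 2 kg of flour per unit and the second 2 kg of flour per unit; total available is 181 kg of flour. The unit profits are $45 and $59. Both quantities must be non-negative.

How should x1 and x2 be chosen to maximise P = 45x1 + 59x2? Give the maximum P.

The binding constraints are x1 + 7x2 = 295 and 2x1 + x2 = 109.
Solving simultaneously gives x1 = 36, x2 = 37.

x1 = 36, x2 = 37, maximum P = 3803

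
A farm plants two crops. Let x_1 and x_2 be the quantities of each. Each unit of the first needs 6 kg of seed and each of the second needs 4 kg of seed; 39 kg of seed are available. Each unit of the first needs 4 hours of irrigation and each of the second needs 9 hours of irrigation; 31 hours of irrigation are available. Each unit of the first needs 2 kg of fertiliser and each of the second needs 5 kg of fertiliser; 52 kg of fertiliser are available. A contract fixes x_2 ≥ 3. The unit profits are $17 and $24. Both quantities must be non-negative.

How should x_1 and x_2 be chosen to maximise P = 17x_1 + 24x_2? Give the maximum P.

The optimum lies where 4x_1 + 9x_2 = 31 and x_2 = 3.
Solving simultaneously gives x_1 = 1, x_2 = 3.

x_1 = 1, x_2 = 3, maximum P = 89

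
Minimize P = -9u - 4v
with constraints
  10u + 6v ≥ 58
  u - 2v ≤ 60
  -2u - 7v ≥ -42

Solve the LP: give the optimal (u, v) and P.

Corner points and P = -9u - 4v:
  (238/13, -271/13) → P = -1058/13
  (77/29, 152/29) → P = -1301/29
  (504/11, -78/11) → P = -384

The binding constraints are u - 2v = 60 and -2u - 7v = -42.
Solving simultaneously gives u = 504/11, v = -78/11.

u = 504/11, v = -78/11, minimum P = -384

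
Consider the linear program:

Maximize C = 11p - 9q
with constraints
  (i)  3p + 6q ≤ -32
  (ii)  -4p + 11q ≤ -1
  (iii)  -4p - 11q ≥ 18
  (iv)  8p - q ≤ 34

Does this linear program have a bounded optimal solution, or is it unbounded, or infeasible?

unbounded

From the feasible point (-346/57, -131/57), moving in the direction (-1, -8) keeps every constraint satisfied while C increases without bound.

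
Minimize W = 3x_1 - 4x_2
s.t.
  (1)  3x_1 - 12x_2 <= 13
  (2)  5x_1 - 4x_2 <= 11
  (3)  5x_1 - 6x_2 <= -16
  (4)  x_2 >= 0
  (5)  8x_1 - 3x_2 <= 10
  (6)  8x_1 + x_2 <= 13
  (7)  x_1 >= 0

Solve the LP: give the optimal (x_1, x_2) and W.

x_1 = 0, x_2 = 13, minimum W = -52

Corner points and W = 3x_1 - 4x_2:
  (62/53, 193/53) → W = -586/53
  (0, 8/3) → W = -32/3
  (0, 13) → W = -52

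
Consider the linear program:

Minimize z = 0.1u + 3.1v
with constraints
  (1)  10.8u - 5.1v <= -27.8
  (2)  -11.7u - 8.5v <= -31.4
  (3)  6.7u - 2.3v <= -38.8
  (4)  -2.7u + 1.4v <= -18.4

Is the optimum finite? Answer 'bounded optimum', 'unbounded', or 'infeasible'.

infeasible

The boundaries 10.8u - 5.1v = -27.8 and -2.7u + 1.4v = -18.4 meet at (-13276/135, -202.8), but that point violates -11.7u - 8.5v ≤ -31.4. Every candidate vertex is excluded by some other constraint, so the feasible region is empty.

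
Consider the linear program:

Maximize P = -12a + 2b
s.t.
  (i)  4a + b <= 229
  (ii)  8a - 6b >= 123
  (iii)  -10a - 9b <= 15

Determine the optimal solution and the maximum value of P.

a = 339/44, b = -225/22, maximum P = -1242/11

Feasible corners and P = -12a + 2b:
  (1497/32, 335/8) → P = -3821/8
  (1038/13, -1175/13) → P = -14806/13
  (339/44, -225/22) → P = -1242/11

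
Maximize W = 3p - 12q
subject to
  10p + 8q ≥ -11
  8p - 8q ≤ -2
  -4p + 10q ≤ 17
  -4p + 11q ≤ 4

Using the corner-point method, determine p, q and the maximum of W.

p = -13/18, q = -17/36, maximum W = 7/2

Feasible corners and W = 3p - 12q:
  (-13/18, -17/36) → W = 7/2
  (-153/142, -2/71) → W = -411/142
  (5/28, 3/7) → W = -129/28

The optimum lies where 10p + 8q = -11 and 8p - 8q = -2.
Solving simultaneously gives p = -13/18, q = -17/36.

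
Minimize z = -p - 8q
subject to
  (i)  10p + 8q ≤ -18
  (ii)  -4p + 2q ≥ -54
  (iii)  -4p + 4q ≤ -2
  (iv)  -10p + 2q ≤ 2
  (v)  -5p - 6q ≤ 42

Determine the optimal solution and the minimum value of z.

p = -13/25, q = -8/5, minimum z = 333/25

Feasible corners and z = -p - 8q:
  (99/13, -153/13) → z = 1125/13
  (-13/25, -8/5) → z = 333/25
  (120/17, -219/17) → z = 96
  (-48/35, -41/7) → z = 1688/35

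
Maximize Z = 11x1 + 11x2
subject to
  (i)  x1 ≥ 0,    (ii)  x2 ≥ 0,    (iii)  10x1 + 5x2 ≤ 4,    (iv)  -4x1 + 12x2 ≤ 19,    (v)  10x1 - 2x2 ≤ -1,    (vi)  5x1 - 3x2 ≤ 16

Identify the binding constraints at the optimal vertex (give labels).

Vertices and Z = 11x1 + 11x2:
  (0, 4/5) → Z = 44/5
  (0, 1/2) → Z = 11/2
  (3/70, 5/7) → Z = 583/70

The maximum is at (0, 4/5). Substituting into each constraint, equality holds for (i) and (iii); the remaining constraints have slack.

(i) and (iii)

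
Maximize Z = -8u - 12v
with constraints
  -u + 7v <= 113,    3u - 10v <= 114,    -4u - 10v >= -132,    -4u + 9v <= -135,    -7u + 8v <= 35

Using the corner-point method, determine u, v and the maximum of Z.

u = 324/13, v = -51/13, maximum Z = -1980/13

Corner points and Z = -8u - 12v:
  (246/7, -6/7) → Z = -1896/7
  (324/13, -51/13) → Z = -1980/13
  (1269/38, -3/19) → Z = -5040/19

The binding constraints are 3u - 10v = 114 and -4u + 9v = -135.
Solving simultaneously gives u = 324/13, v = -51/13.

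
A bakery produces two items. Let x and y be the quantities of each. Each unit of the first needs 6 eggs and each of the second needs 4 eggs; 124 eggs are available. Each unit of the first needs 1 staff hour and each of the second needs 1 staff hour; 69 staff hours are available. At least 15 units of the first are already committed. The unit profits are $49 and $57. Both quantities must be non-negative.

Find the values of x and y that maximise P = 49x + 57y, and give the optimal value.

Corner points and P = 49x + 57y:
  (62/3, 0) → P = 3038/3
  (15, 0) → P = 735
  (15, 17/2) → P = 2439/2

The optimum lies where 6x + 4y = 124 and x = 15.
Solving simultaneously gives x = 15, y = 17/2.

x = 15, y = 17/2, maximum P = 2439/2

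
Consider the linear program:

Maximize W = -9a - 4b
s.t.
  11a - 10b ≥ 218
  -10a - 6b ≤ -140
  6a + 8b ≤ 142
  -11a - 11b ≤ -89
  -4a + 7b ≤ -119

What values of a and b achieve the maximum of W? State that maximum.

a = 847/47, b = -315/47, maximum W = -6363/47

Corner points and W = -9a - 4b:
  (503/22, -325/22) → W = -3227/22
  (847/47, -315/47) → W = -6363/47
  (973/37, -73/37) → W = -8465/37
The feasible region is unbounded (it extends along (4, -3), (1, -1)), but W strictly decreases along every unbounded feasible direction, so there is no improving ray and the maximum is attained at a vertex.

The optimum lies where -10a - 6b = -140 and -4a + 7b = -119.
Solving simultaneously gives a = 847/47, b = -315/47.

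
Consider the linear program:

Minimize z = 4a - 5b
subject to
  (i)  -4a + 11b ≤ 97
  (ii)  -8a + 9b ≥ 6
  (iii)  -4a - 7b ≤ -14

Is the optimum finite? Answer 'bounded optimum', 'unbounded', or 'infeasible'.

bounded optimum

Vertices and z = 4a - 5b:
  (807/52, 188/13) → z = -133/13
  (-175/24, 37/6) → z = -60
  (21/23, 34/23) → z = -86/23
The feasible region has finitely many vertices and no improving ray; the minimum is -60 at (-175/24, 37/6).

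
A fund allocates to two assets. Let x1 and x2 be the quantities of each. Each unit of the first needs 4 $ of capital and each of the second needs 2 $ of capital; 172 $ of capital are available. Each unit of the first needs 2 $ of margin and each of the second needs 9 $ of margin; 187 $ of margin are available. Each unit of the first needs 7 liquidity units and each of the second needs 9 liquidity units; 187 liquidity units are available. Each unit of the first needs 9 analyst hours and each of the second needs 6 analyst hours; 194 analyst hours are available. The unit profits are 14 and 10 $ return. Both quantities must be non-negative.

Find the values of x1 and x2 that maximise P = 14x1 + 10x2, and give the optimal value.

Corner points and P = 14x1 + 10x2:
  (0, 0) → P = 0
  (0, 187/9) → P = 1870/9
  (194/9, 0) → P = 2716/9
  (16, 25/3) → P = 922/3

The optimum lies where 7x1 + 9x2 = 187 and 9x1 + 6x2 = 194.
Solving simultaneously gives x1 = 16, x2 = 25/3.

x1 = 16, x2 = 25/3, maximum P = 922/3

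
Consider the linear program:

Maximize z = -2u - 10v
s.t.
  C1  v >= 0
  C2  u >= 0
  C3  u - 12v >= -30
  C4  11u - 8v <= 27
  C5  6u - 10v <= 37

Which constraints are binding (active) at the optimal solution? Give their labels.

C1 and C2

Extreme points and z = -2u - 10v:
  (0, 0) → z = 0
  (27/11, 0) → z = -54/11
  (0, 5/2) → z = -25
  (141/31, 357/124) → z = -2349/62

The maximum is at (0, 0). Substituting into each constraint, equality holds for C1 and C2; the remaining constraints have slack.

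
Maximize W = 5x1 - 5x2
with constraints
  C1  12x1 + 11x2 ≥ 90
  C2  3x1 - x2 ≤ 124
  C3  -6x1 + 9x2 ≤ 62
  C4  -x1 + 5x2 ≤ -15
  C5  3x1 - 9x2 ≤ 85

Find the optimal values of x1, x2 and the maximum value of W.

x1 = 1031/24, x2 = 39/8, maximum W = 2285/12

Vertices and W = 5x1 - 5x2:
  (615/71, -90/71) → W = 3525/71
  (1745/141, -250/47) → W = 12475/141
  (605/14, 79/14) → W = 1315/7
  (1031/24, 39/8) → W = 2285/12

The binding constraints are 3x1 - x2 = 124 and 3x1 - 9x2 = 85.
Solving simultaneously gives x1 = 1031/24, x2 = 39/8.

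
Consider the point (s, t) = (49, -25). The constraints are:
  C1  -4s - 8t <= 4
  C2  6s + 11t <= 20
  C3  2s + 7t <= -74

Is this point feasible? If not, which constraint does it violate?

feasible

C1: 4 ≤ 4 ✓
C2: 19 ≤ 20 ✓
C3: -77 ≤ -74 ✓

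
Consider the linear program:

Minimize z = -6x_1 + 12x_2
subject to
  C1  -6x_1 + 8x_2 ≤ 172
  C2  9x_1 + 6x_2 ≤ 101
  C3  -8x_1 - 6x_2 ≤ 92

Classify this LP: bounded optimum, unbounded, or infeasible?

bounded optimum

Vertices and z = -6x_1 + 12x_2:
  (-56/27, 359/18) → z = 2266/9
  (-442/25, 206/25) → z = 5124/25
  (193, -818/3) → z = -4430
The feasible region has finitely many vertices and no improving ray; the minimum is -4430 at (193, -818/3).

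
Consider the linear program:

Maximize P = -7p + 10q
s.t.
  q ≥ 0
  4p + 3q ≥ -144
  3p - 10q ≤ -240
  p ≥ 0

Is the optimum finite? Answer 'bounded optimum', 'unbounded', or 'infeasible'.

From the feasible point (0, 24), moving in the direction (0, 1) keeps every constraint satisfied while P increases without bound.

unbounded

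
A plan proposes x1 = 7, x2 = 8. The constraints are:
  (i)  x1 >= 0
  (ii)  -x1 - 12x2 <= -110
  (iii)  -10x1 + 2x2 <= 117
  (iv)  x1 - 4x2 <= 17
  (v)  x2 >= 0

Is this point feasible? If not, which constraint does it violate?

not feasible — violates (ii)

Constraint (ii): -x1 - 12x2 = -103, which is not ≤ -110. All other constraints are satisfied.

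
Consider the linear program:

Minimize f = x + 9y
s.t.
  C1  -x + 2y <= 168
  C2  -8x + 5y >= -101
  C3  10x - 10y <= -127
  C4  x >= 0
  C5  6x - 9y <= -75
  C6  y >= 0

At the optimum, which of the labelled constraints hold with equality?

Extreme points and f = x + 9y:
  (1042/11, 1445/11) → f = 1277
  (0, 84) → f = 756
  (329/6, 1013/15) → f = 19879/30
  (0, 127/10) → f = 1143/10

The minimum is at (0, 127/10). Substituting into each constraint, equality holds for C3 and C4; the remaining constraints have slack.

C3 and C4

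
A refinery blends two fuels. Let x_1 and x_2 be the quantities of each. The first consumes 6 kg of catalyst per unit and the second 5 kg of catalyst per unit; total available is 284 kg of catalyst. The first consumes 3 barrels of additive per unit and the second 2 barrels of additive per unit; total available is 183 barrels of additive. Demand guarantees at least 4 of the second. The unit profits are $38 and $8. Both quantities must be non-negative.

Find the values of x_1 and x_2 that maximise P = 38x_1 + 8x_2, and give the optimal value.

Extreme points and P = 38x_1 + 8x_2:
  (0, 284/5) → P = 2272/5
  (0, 4) → P = 32
  (44, 4) → P = 1704

The optimum lies where 6x_1 + 5x_2 = 284 and x_2 = 4.
Solving simultaneously gives x_1 = 44, x_2 = 4.

x_1 = 44, x_2 = 4, maximum P = 1704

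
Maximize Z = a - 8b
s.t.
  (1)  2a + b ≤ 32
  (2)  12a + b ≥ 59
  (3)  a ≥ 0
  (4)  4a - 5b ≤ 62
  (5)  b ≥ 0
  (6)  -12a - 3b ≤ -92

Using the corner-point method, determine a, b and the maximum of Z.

Corner points and Z = a - 8b:
  (27/10, 133/5) → Z = -2101/10
  (111/7, 2/7) → Z = 95/7
  (85/24, 33/2) → Z = -3083/24
  (31/2, 0) → Z = 31/2
  (23/3, 0) → Z = 23/3

a = 31/2, b = 0, maximum Z = 31/2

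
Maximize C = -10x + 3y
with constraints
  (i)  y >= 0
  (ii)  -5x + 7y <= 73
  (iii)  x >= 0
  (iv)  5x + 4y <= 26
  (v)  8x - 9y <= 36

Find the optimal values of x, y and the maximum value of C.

Feasible corners and C = -10x + 3y:
  (0, 0) → C = 0
  (9/2, 0) → C = -45
  (0, 13/2) → C = 39/2
  (54/11, 4/11) → C = -48

x = 0, y = 13/2, maximum C = 39/2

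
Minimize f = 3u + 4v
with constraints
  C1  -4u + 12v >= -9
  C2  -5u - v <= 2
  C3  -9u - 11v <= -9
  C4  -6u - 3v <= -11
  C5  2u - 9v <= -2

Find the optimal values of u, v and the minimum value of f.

The feasible region is unbounded (it extends along (3, 1), (-1, 5)), but f strictly increases along every unbounded feasible direction, so there is no improving ray and the minimum is attained at a vertex.

At the optimal vertex, -6u - 3v = -11 and 2u - 9v = -2.
Solving simultaneously gives u = 31/20, v = 17/30.

u = 31/20, v = 17/30, minimum f = 83/12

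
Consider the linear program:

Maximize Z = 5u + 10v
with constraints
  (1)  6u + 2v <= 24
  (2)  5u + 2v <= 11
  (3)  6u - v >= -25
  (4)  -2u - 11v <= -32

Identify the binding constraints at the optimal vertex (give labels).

(2) and (3)

Vertices and Z = 5u + 10v:
  (-39/17, 191/17) → Z = 1715/17
  (19/17, 46/17) → Z = 555/17
  (-243/68, 121/34) → Z = 1205/68

The maximum is at (-39/17, 191/17). Substituting into each constraint, equality holds for (2) and (3); the remaining constraints have slack.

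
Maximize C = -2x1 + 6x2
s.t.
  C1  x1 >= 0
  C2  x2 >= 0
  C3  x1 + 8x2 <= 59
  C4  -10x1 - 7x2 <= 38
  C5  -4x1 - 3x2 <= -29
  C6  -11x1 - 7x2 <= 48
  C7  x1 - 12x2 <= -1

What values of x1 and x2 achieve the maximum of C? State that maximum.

Vertices and C = -2x1 + 6x2:
  (55/29, 207/29) → C = 1132/29
  (35, 3) → C = -52
  (115/17, 11/17) → C = -164/17

x1 = 55/29, x2 = 207/29, maximum C = 1132/29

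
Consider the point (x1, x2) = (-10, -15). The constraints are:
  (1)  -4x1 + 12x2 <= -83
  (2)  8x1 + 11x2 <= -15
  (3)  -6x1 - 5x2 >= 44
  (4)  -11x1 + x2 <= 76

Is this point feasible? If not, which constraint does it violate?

Constraint (4): -11x1 + x2 = 95, which is not ≤ 76. All other constraints are satisfied.

not feasible — violates (4)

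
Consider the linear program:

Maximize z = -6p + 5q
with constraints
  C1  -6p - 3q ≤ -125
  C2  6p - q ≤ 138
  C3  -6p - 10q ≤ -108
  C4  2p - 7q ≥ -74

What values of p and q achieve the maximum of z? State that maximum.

Feasible corners and z = -6p + 5q:
  (463/21, -17/7) → z = -1011/7
  (653/48, 347/24) → z = -28/3
  (248/11, -30/11) → z = -1638/11
  (26, 18) → z = -66

The optimum lies where -6p - 3q = -125 and 2p - 7q = -74.
Solving simultaneously gives p = 653/48, q = 347/24.

p = 653/48, q = 347/24, maximum z = -28/3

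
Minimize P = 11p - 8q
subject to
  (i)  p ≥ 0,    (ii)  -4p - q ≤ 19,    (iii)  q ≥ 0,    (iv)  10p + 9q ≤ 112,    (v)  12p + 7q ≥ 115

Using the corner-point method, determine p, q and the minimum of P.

p = 251/38, q = 97/19, minimum P = 1209/38

Vertices and P = 11p - 8q:
  (56/5, 0) → P = 616/5
  (115/12, 0) → P = 1265/12
  (251/38, 97/19) → P = 1209/38

The binding constraints are 10p + 9q = 112 and 12p + 7q = 115.
Solving simultaneously gives p = 251/38, q = 97/19.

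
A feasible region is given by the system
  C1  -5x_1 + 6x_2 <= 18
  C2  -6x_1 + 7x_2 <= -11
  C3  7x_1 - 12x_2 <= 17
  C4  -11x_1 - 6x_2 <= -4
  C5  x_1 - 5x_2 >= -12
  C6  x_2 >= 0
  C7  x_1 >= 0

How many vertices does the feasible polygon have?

4

Of the 21 pairwise boundary intersections, those satisfying every inequality are:
  (139/23, 83/23)
  (11/6, 0)
  (229/23, 101/23)
  (17/7, 0)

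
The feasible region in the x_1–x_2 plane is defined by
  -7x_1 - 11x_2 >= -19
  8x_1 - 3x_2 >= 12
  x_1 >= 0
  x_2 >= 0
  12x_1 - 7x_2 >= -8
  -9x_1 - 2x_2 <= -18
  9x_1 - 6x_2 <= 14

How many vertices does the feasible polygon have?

The feasible vertices (each the meet of two boundaries and inside every other half-plane) are:
  (32/17, 9/17)
  (268/141, 73/141)
  (17/9, 1/2)

3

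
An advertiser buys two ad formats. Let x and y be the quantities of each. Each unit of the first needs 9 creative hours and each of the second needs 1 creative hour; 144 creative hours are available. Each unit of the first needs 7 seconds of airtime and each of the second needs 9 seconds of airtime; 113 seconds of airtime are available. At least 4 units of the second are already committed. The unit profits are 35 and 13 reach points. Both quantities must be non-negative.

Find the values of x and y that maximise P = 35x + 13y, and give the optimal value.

x = 11, y = 4, maximum P = 437

At the optimal vertex, 7x + 9y = 113 and y = 4.
Solving simultaneously gives x = 11, y = 4.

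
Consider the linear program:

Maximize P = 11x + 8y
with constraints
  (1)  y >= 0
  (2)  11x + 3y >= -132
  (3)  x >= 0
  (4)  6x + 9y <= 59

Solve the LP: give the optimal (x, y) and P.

x = 59/6, y = 0, maximum P = 649/6

The optimum lies where y = 0 and 6x + 9y = 59.
Solving simultaneously gives x = 59/6, y = 0.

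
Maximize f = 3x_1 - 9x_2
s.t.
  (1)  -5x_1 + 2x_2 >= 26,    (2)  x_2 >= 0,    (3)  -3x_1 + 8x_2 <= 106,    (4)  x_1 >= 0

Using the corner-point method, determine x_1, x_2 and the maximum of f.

x_1 = 0, x_2 = 13, maximum f = -117

Feasible corners and f = 3x_1 - 9x_2:
  (2/17, 226/17) → f = -2028/17
  (0, 13) → f = -117
  (0, 53/4) → f = -477/4

At the optimal vertex, -5x_1 + 2x_2 = 26 and x_1 = 0.
Solving simultaneously gives x_1 = 0, x_2 = 13.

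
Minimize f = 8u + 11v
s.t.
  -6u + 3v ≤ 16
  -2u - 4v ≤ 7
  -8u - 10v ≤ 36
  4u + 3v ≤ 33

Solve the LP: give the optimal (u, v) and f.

Vertices and f = 8u + 11v:
  (-17/6, -1/3) → f = -79/3
  (17/10, 131/15) → f = 329/3
  (153/10, -47/5) → f = 19

u = -17/6, v = -1/3, minimum f = -79/3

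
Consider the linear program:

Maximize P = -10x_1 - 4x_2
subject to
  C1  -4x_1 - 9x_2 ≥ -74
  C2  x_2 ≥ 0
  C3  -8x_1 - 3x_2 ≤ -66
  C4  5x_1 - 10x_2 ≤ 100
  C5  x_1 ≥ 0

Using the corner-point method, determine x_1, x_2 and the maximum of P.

Corner points and P = -10x_1 - 4x_2:
  (37/2, 0) → P = -185
  (31/5, 82/15) → P = -1258/15
  (33/4, 0) → P = -165/2

At the optimal vertex, x_2 = 0 and -8x_1 - 3x_2 = -66.
Solving simultaneously gives x_1 = 33/4, x_2 = 0.

x_1 = 33/4, x_2 = 0, maximum P = -165/2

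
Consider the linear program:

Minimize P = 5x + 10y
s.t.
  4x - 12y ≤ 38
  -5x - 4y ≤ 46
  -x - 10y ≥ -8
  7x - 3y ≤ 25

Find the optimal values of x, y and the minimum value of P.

x = -100/19, y = -187/38, minimum P = -1435/19

Extreme points and P = 5x + 10y:
  (-100/19, -187/38) → P = -1435/19
  (31/12, -83/36) → P = -365/36
  (-246/23, 43/23) → P = -800/23
  (274/73, 31/73) → P = 1680/73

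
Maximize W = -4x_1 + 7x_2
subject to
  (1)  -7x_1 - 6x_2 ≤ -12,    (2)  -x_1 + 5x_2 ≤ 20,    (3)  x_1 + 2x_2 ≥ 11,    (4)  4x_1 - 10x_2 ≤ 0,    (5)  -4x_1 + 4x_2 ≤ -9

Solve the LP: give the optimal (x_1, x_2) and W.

x_1 = 125/16, x_2 = 89/16, maximum W = 123/16

Vertices and W = -4x_1 + 7x_2:
  (20, 8) → W = -24
  (125/16, 89/16) → W = 123/16
  (55/9, 22/9) → W = -22/3
  (31/6, 35/12) → W = -1/4

At the optimal vertex, -x_1 + 5x_2 = 20 and -4x_1 + 4x_2 = -9.
Solving simultaneously gives x_1 = 125/16, x_2 = 89/16.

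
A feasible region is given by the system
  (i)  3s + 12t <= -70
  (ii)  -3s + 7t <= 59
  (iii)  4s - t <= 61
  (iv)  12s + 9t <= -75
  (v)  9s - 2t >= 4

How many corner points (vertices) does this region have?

Intersecting each pair of boundary lines and keeping only the points that satisfy every inequality leaves:
  (79/8, -43/2)
  (-118, -533)
  (-38/35, -241/35)

3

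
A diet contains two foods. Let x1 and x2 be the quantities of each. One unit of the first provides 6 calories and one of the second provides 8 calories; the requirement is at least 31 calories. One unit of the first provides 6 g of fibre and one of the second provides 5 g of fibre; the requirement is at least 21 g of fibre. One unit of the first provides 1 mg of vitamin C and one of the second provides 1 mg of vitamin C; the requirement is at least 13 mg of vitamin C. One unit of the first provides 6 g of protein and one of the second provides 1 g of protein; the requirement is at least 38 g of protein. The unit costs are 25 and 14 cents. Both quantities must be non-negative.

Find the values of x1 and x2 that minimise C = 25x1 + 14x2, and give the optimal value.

Corner points and C = 25x1 + 14x2:
  (0, 38) → C = 532
  (13, 0) → C = 325
  (5, 8) → C = 237
The feasible region is unbounded (it extends along (0, 1), (1, 0)), but C strictly increases along every unbounded feasible direction, so there is no improving ray and the minimum is attained at a vertex.

The optimum lies where x1 + x2 = 13 and 6x1 + x2 = 38.
Solving simultaneously gives x1 = 5, x2 = 8.

x1 = 5, x2 = 8, minimum C = 237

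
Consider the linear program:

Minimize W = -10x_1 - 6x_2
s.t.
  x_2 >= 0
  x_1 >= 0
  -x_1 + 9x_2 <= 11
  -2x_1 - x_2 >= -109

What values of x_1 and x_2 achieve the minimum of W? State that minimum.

x_1 = 970/19, x_2 = 131/19, minimum W = -10486/19

Vertices and W = -10x_1 - 6x_2:
  (0, 0) → W = 0
  (109/2, 0) → W = -545
  (0, 11/9) → W = -22/3
  (970/19, 131/19) → W = -10486/19

The binding constraints are -x_1 + 9x_2 = 11 and -2x_1 - x_2 = -109.
Solving simultaneously gives x_1 = 970/19, x_2 = 131/19.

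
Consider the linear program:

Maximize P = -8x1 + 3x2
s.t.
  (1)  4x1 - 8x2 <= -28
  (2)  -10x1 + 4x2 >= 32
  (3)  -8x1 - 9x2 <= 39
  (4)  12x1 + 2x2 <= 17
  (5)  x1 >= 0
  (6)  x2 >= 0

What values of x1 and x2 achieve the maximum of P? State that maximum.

x1 = 0, x2 = 17/2, maximum P = 51/2

Feasible corners and P = -8x1 + 3x2:
  (1/17, 277/34) → P = 815/34
  (0, 8) → P = 24
  (0, 17/2) → P = 51/2

At the optimal vertex, 12x1 + 2x2 = 17 and x1 = 0.
Solving simultaneously gives x1 = 0, x2 = 17/2.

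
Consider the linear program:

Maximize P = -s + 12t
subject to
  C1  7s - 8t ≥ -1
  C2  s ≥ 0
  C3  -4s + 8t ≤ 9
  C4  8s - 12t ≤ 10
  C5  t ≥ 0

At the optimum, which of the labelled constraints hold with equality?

Feasible corners and P = -s + 12t:
  (0, 1/8) → P = 3/2
  (8/3, 59/24) → P = 161/6
  (0, 0) → P = 0
  (47/4, 7) → P = 289/4
  (5/4, 0) → P = -5/4

The maximum is at (47/4, 7). Substituting into each constraint, equality holds for C3 and C4; the remaining constraints have slack.

C3 and C4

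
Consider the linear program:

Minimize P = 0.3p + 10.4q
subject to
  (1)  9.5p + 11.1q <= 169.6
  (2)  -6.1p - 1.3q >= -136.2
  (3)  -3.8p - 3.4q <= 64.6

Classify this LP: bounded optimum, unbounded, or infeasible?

Corner points and P = 0.3p + 10.4q:
  (64567/2768, -12967/2768) → P = -1154867/27680
  (-64685/494, 3311/26) → P = 6348481/4940
  (27353/790, -45581/790) → P = -931673/1580
The feasible region has finitely many vertices and no improving ray; the minimum is -931673/1580 at (27353/790, -45581/790).

bounded optimum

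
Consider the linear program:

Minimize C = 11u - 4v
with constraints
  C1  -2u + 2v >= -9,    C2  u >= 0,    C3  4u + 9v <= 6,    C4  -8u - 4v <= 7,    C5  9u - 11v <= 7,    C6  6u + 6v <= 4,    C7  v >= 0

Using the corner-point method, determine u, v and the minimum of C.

Vertices and C = 11u - 4v:
  (0, 2/3) → C = -8/3
  (0, 0) → C = 0
  (2/3, 0) → C = 22/3

The optimum lies where u = 0 and 4u + 9v = 6.
Solving simultaneously gives u = 0, v = 2/3.

u = 0, v = 2/3, minimum C = -8/3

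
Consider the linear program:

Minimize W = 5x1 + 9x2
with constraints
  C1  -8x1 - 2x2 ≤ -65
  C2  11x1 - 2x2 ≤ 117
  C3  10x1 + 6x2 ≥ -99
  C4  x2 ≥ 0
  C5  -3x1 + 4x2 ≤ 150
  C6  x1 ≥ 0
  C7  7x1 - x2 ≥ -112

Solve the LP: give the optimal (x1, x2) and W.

Corner points and W = 5x1 + 9x2:
  (65/8, 0) → W = 325/8
  (0, 65/2) → W = 585/2
  (117/11, 0) → W = 585/11
  (384/19, 2001/38) → W = 21849/38
  (0, 75/2) → W = 675/2

At the optimal vertex, -8x1 - 2x2 = -65 and x2 = 0.
Solving simultaneously gives x1 = 65/8, x2 = 0.

x1 = 65/8, x2 = 0, minimum W = 325/8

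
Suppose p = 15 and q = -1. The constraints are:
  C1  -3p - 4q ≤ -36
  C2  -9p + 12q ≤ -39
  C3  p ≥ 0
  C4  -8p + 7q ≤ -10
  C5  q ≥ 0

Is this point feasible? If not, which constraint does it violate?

not feasible — violates C5

Constraint C5: q = -1, which is not ≥ 0. All other constraints are satisfied.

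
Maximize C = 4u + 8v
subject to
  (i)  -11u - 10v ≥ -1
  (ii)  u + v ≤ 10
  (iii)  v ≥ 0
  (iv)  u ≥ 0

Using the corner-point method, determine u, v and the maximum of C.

u = 0, v = 1/10, maximum C = 4/5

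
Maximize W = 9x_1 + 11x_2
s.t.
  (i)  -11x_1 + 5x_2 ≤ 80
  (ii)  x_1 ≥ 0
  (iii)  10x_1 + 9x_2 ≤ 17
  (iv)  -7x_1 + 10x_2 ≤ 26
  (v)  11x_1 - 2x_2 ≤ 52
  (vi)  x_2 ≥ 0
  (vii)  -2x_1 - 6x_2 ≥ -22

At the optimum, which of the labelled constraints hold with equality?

(ii) and (iii)

Corner points and W = 9x_1 + 11x_2:
  (0, 17/9) → W = 187/9
  (0, 0) → W = 0
  (17/10, 0) → W = 153/10

The maximum is at (0, 17/9). Substituting into each constraint, equality holds for (ii) and (iii); the remaining constraints have slack.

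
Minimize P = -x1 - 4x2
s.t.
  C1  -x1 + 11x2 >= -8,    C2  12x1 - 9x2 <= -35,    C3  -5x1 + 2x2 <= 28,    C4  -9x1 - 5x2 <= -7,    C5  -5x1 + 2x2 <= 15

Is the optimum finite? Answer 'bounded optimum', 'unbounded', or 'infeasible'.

From the feasible point (-112/141, 133/47), moving in the direction (9, 12) keeps every constraint satisfied while P decreases without bound.

unbounded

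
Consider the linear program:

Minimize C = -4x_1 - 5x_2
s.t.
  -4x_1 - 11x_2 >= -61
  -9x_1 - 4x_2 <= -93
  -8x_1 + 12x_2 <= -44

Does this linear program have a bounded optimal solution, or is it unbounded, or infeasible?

From the feasible point (779/83, 177/83), moving in the direction (11, -4) keeps every constraint satisfied while C decreases without bound.

unbounded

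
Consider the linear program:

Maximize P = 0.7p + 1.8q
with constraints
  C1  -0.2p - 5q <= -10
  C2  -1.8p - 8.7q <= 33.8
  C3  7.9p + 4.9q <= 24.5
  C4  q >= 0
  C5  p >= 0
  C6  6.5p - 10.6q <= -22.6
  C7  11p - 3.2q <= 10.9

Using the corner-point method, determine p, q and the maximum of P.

p = 0, q = 5, maximum P = 9

Vertices and P = 0.7p + 1.8q:
  (0, 5) → P = 9
  (14896/11559, 33779/11559) → P = 356147/57795
  (0, 113/53) → P = 1017/265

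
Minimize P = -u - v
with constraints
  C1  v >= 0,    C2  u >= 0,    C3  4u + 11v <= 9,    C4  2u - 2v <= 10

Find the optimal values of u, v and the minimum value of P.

u = 9/4, v = 0, minimum P = -9/4

Feasible corners and P = -u - v:
  (0, 0) → P = 0
  (9/4, 0) → P = -9/4
  (0, 9/11) → P = -9/11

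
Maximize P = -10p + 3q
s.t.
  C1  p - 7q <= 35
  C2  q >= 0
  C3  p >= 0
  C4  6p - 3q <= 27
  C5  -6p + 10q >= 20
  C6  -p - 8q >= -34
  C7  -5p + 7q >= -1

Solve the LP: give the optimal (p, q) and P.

Extreme points and P = -10p + 3q:
  (0, 2) → P = 6
  (0, 17/4) → P = 51/4
  (90/29, 112/29) → P = -564/29

p = 0, q = 17/4, maximum P = 51/4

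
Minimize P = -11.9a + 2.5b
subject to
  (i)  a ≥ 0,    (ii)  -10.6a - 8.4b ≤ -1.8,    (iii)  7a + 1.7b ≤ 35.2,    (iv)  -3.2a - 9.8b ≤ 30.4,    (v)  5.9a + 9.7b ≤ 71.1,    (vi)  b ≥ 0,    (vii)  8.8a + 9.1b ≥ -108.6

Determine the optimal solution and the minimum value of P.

a = 176/35, b = 0, minimum P = -1496/25

Extreme points and P = -11.9a + 2.5b:
  (0, 3/14) → P = 15/28
  (0, 711/97) → P = 3555/194
  (9/53, 0) → P = -1071/530
  (22057/5787, 29002/5787) → P = -1899733/57870
  (176/35, 0) → P = -1496/25

The binding constraints are 7a + 1.7b = 35.2 and b = 0.
Solving simultaneously gives a = 176/35, b = 0.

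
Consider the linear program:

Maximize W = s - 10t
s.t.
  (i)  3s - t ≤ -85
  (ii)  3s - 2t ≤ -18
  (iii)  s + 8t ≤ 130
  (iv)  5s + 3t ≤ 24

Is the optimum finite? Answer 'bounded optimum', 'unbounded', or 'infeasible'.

unbounded

From the feasible point (-152/3, -67), moving in the direction (-2, -3) keeps every constraint satisfied while W increases without bound.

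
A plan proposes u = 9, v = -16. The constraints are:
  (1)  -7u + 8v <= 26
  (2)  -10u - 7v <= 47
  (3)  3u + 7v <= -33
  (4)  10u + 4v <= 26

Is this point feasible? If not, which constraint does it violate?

(1): -191 ≤ 26 ✓
(2): 22 ≤ 47 ✓
(3): -85 ≤ -33 ✓
(4): 26 ≤ 26 ✓

feasible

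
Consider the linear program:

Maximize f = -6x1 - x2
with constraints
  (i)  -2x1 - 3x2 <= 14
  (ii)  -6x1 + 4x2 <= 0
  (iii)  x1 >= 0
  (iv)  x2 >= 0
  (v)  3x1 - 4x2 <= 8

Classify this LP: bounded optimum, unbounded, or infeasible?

Extreme points and f = -6x1 - x2:
  (0, 0) → f = 0
  (8/3, 0) → f = -16
The feasible region has finitely many vertices and no improving ray; the maximum is 0 at (0, 0).

bounded optimum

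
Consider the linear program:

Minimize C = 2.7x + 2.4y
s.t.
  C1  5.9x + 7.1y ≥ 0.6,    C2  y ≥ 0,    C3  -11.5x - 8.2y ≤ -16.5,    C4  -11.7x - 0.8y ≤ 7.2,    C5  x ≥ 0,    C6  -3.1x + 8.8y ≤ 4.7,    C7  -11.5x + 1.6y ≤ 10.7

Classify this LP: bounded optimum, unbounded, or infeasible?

Extreme points and C = 2.7x + 2.4y:
  (33/23, 0) → C = 891/230
  (5333/6331, 5260/6331) → C = 20787/4870
The feasible region has finitely many vertices and no improving ray; the minimum is 891/230 at (33/23, 0).

bounded optimum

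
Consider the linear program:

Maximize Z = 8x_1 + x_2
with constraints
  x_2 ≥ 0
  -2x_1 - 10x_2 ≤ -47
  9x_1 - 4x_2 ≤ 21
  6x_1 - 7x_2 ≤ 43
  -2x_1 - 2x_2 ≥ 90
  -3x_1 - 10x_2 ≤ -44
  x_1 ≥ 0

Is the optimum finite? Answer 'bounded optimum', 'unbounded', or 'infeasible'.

infeasible

The boundaries -2x_1 - 10x_2 = -47 and 9x_1 - 4x_2 = 21 meet at (199/49, 381/98), but that point violates -2x_1 - 2x_2 ≥ 90. Every candidate vertex is excluded by some other constraint, so the feasible region is empty.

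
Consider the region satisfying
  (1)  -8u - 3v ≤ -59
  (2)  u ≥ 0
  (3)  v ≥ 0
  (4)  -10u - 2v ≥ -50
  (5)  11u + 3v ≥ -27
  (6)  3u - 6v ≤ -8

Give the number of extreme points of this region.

Of the 15 pairwise boundary intersections, those satisfying every inequality are:
  (0, 59/3)
  (16/7, 95/7)
  (0, 25)

3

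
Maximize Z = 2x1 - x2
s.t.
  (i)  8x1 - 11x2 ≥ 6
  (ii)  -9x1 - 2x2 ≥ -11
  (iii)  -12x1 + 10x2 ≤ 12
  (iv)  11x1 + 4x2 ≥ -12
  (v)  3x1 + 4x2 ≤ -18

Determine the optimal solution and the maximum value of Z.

x1 = 34/7, x2 = -229/14, maximum Z = 365/14

At the optimal vertex, -9x1 - 2x2 = -11 and 11x1 + 4x2 = -12.
Solving simultaneously gives x1 = 34/7, x2 = -229/14.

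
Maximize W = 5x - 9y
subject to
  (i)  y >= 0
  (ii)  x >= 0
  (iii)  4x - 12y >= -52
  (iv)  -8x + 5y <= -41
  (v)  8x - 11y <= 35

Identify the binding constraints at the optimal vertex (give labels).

Vertices and W = 5x - 9y:
  (188/19, 145/19) → W = -365/19
  (248/13, 139/13) → W = -11/13
  (23/4, 1) → W = 79/4

The maximum is at (23/4, 1). Substituting into each constraint, equality holds for (iv) and (v); the remaining constraints have slack.

(iv) and (v)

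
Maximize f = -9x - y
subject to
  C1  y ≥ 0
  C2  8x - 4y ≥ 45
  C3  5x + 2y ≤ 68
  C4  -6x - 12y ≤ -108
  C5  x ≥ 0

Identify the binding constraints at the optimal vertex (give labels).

Corner points and f = -9x - y:
  (181/18, 319/36) → f = -3577/36
  (81/10, 99/20) → f = -1557/20
  (25/2, 11/4) → f = -461/4

The maximum is at (81/10, 99/20). Substituting into each constraint, equality holds for C2 and C4; the remaining constraints have slack.

C2 and C4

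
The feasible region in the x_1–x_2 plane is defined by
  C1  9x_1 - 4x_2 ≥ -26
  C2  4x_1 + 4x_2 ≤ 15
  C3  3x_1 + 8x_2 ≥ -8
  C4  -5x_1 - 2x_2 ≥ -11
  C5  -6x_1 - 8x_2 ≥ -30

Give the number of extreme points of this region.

5

Of the 10 pairwise boundary intersections, those satisfying every inequality are:
  (-20/7, 1/14)
  (-11/12, 71/16)
  (7/6, 31/12)
  (0, 15/4)
  (52/17, -73/34)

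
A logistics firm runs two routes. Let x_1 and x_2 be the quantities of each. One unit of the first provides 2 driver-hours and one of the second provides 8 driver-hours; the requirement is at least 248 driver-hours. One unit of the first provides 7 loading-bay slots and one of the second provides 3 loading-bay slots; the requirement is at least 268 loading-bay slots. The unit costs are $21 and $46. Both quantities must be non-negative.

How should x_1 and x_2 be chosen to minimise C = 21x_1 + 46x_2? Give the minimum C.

x_1 = 28, x_2 = 24, minimum C = 1692

The feasible region is unbounded (it extends along (0, 1), (1, 0)), but C strictly increases along every unbounded feasible direction, so there is no improving ray and the minimum is attained at a vertex.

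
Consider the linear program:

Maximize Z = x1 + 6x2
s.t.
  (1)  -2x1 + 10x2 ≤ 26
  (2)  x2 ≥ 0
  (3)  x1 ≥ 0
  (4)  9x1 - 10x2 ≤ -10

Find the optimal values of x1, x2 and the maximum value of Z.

x1 = 16/7, x2 = 107/35, maximum Z = 722/35

Feasible corners and Z = x1 + 6x2:
  (0, 13/5) → Z = 78/5
  (16/7, 107/35) → Z = 722/35
  (0, 1) → Z = 6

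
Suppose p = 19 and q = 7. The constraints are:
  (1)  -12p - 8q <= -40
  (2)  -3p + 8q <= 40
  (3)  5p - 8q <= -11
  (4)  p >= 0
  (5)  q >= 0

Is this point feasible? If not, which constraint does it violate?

not feasible — violates (3)

Constraint (3): 5p - 8q = 39, which is not ≤ -11. All other constraints are satisfied.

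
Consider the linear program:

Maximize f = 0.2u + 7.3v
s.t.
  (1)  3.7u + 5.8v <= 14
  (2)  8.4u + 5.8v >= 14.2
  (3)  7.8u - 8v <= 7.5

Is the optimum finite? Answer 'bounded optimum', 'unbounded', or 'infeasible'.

Vertices and f = 0.2u + 7.3v:
  (2/47, 3253/1363) → f = 1011/58
  (7775/3742, 8145/7484) → f = 125137/14968
  (7855/5622, 398/937) → f = 95017/28110
The feasible region has finitely many vertices and no improving ray; the maximum is 1011/58 at (2/47, 3253/1363).

bounded optimum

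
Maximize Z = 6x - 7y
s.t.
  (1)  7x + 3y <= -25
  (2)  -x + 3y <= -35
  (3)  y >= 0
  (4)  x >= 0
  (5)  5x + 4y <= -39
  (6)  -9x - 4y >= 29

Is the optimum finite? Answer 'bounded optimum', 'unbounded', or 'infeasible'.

infeasible

The boundaries 7x + 3y = -25 and 5x + 4y = -39 meet at (17/13, -148/13), but that point violates y ≥ 0. Every candidate vertex is excluded by some other constraint, so the feasible region is empty.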